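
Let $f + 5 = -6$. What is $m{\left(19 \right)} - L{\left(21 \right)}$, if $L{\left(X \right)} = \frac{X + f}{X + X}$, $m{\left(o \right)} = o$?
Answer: $\frac{394}{21} \approx 18.762$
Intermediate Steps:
$f = -11$ ($f = -5 - 6 = -11$)
$L{\left(X \right)} = \frac{-11 + X}{2 X}$ ($L{\left(X \right)} = \frac{X - 11}{X + X} = \frac{-11 + X}{2 X}$)
$m{\left(19 \right)} - L{\left(21 \right)} = 19 - \frac{-11 + 21}{2 \cdot 21} = 19 - \frac{1}{2} \cdot \frac{1}{21} \cdot 10 = 19 - \frac{5}{21} = \frac{394}{21}$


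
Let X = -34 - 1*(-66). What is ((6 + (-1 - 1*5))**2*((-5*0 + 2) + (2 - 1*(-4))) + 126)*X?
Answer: 4032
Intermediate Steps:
X = 32 (X = -34 + 66 = 32)
((6 + (-1 - 1*5))**2*((-5*0 + 2) + (2 - 1*(-4))) + 126)*X = ((6 + (-1 - 1*5))**2*((-5*0 + 2) + (2 - 1*(-4))) + 126)*32 = ((6 + (-1 - 5))**2*((0 + 2) + (2 + 4)) + 126)*32 = ((6 - 6)**2*(2 + 6) + 126)*32 = (0**2*8 + 126)*32 = (0*8 + 126)*32 = (0 + 126)*32 = 126*32 = 4032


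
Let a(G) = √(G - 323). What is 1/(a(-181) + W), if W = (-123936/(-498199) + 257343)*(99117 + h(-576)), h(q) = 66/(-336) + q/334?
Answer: 1092092062951694049460189688/27855551521810468752073188990630404715 - 256896383407432832*I*√14/27855551521810468752073188990630404715 ≈ 3.9206e-11 - 3.4507e-20*I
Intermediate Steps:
h(q) = -11/56 + q/334 (h(q) = 66*(-1/336) + q*(1/334) = -11/56 + q/334)
a(G) = √(-323 + G)
W = 9141479889242846559/358396696 (W = (-123936/(-498199) + 257343)*(99117 + (-11/56 + (1/334)*(-576))) = (-123936*(-1/498199) + 257343)*(99117 + (-11/56 - 288/167)) = (123936/498199 + 257343)*(99117 - 17965/9352) = (128208149193/498199)*(926924219/9352) = 9141479889242846559/358396696 ≈ 2.5507e+10)
1/(a(-181) + W) = 1/(√(-323 - 181) + 9141479889242846559/358396696) = 1/(√(-504) + 9141479889242846559/358396696) = 1/(6*I*√14 + 9141479889242846559/358396696) = 1/(9141479889242846559/358396696 + 6*I*√14)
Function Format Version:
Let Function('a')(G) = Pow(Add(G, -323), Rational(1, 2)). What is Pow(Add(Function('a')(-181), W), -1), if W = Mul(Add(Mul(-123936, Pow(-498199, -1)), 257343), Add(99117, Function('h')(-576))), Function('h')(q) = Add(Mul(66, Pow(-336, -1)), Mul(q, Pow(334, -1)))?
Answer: Add(Rational(1092092062951694049460189688, 27855551521810468752073188990630404715), Mul(Rational(-256896383407432832, 27855551521810468752073188990630404715), I, Pow(14, Rational(1, 2)))) ≈ Add(3.9206e-11, Mul(-3.4507e-20, I))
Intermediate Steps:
Function('h')(q) = Add(Rational(-11, 56), Mul(Rational(1, 334), q)) (Function('h')(q) = Add(Mul(66, Rational(-1, 336)), Mul(q, Rational(1, 334))) = Add(Rational(-11, 56), Mul(Rational(1, 334), q)))
Function('a')(G) = Pow(Add(-323, G), Rational(1, 2))
W = Rational(9141479889242846559, 358396696) (W = Mul(Add(Mul(-123936, Pow(-498199, -1)), 257343), Add(99117, Add(Rational(-11, 56), Mul(Rational(1, 334), -576)))) = Mul(Add(Mul(-123936, Rational(-1, 498199)), 257343), Add(99117, Add(Rational(-11, 56), Rational(-288, 167)))) = Mul(Add(Rational(123936, 498199), 257343), Add(99117, Rational(-17965, 9352))) = Mul(Rational(128208149193, 498199), Rational(926924219, 9352)) = Rational(9141479889242846559, 358396696) ≈ 2.5507e+10)
Pow(Add(Function('a')(-181), W), -1) = Pow(Add(Pow(Add(-323, -181), Rational(1, 2)), Rational(9141479889242846559, 358396696)), -1) = Pow(Add(Pow(-504, Rational(1, 2)), Rational(9141479889242846559, 358396696)), -1) = Pow(Add(Mul(6, I, Pow(14, Rational(1, 2))), Rational(9141479889242846559, 358396696)), -1) = Pow(Add(Rational(9141479889242846559, 358396696), Mul(6, I, Pow(14, Rational(1, 2)))), -1)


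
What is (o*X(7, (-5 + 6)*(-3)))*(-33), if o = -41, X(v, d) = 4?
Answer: 5412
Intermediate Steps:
(o*X(7, (-5 + 6)*(-3)))*(-33) = -41*4*(-33) = -164*(-33) = 5412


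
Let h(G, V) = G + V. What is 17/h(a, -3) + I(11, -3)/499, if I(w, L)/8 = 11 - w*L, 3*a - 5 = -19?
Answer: -17353/11477 ≈ -1.5120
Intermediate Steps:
a = -14/3 (a = 5/3 + (⅓)*(-19) = 5/3 - 19/3 = -14/3 ≈ -4.6667)
I(w, L) = 88 - 8*L*w (I(w, L) = 8*(11 - w*L) = 8*(11 - L*w) = 88 - 8*L*w)
17/h(a, -3) + I(11, -3)/499 = 17/(-14/3 - 3) + (88 - 8*(-3)*11)/499 = 17/(-23/3) + (88 + 264)*(1/499) = 17*(-3/23) + 352*(1/499) = -51/23 + 352/499 = -17353/11477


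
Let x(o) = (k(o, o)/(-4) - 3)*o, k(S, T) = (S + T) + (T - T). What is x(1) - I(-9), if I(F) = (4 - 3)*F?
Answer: 11/2 ≈ 5.5000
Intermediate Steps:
k(S, T) = S + T (k(S, T) = (S + T) + 0 = S + T)
x(o) = o*(-3 - o/2) (x(o) = ((o + o)/(-4) - 3)*o = ((2*o)*(-¼) - 3)*o = (-o/2 - 3)*o = (-3 - o/2)*o = o*(-3 - o/2))
I(F) = F (I(F) = 1*F = F)
x(1) - I(-9) = -½*1*(6 + 1) - 1*(-9) = -½*1*7 + 9 = -7/2 + 9 = 11/2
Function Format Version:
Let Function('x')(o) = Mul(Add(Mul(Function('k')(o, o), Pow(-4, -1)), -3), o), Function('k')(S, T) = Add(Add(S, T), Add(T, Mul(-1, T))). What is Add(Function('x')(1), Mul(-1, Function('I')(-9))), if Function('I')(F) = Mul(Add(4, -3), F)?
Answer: Rational(11, 2) ≈ 5.5000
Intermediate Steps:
Function('k')(S, T) = Add(S, T) (Function('k')(S, T) = Add(Add(S, T), 0) = Add(S, T))
Function('x')(o) = Mul(o, Add(-3, Mul(Rational(-1, 2), o))) (Function('x')(o) = Mul(Add(Mul(Add(o, o), Pow(-4, -1)), -3), o) = Mul(Add(Mul(Mul(2, o), Rational(-1, 4)), -3), o) = Mul(Add(Mul(Rational(-1, 2), o), -3), o) = Mul(Add(-3, Mul(Rational(-1, 2), o)), o) = Mul(o, Add(-3, Mul(Rational(-1, 2), o))))
Function('I')(F) = F (Function('I')(F) = Mul(1, F) = F)
Add(Function('x')(1), Mul(-1, Function('I')(-9))) = Add(Mul(Rational(-1, 2), 1, Add(6, 1)), Mul(-1, -9)) = Add(Mul(Rational(-1, 2), 1, 7), 9) = Add(Rational(-7, 2), 9) = Rational(11, 2)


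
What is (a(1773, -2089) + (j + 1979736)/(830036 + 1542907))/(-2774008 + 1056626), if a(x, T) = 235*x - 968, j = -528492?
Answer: -328801002695/1358416531742 ≈ -0.24205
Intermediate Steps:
a(x, T) = -968 + 235*x
(a(1773, -2089) + (j + 1979736)/(830036 + 1542907))/(-2774008 + 1056626) = ((-968 + 235*1773) + (-528492 + 1979736)/(830036 + 1542907))/(-2774008 + 1056626) = ((-968 + 416655) + 1451244/2372943)/(-1717382) = (415687 + 1451244*(1/2372943))*(-1/1717382) = (415687 + 483748/790981)*(-1/1717382) = (328801002695/790981)*(-1/1717382) = -328801002695/1358416531742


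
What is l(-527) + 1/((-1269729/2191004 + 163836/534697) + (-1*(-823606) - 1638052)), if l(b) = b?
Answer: -502833234470426963147/954142757682929217 ≈ -527.00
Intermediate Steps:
l(-527) + 1/((-1269729/2191004 + 163836/534697) + (-1*(-823606) - 1638052)) = -527 + 1/((-1269729/2191004 + 163836/534697) + (-1*(-823606) - 1638052)) = -527 + 1/((-1269729*1/2191004 + 163836*(1/534697)) + (823606 - 1638052)) = -527 + 1/((-1269729/2191004 + 163836/534697) - 814446) = -527 + 1/(-319954955769/1171523265788 - 814446) = -527 + 1/(-954142757682929217/1171523265788) = -527 - 1171523265788/954142757682929217 = -502833234470426963147/954142757682929217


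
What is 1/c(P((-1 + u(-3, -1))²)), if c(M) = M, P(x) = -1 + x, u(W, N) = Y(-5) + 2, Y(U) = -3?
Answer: ⅓ ≈ 0.33333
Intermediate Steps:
u(W, N) = -1 (u(W, N) = -3 + 2 = -1)
1/c(P((-1 + u(-3, -1))²)) = 1/(-1 + (-1 - 1)²) = 1/(-1 + (-2)²) = 1/(-1 + 4) = 1/3 = ⅓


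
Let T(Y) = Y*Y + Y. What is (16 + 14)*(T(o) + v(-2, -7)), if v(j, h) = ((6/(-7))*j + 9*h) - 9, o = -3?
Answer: -13500/7 ≈ -1928.6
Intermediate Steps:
v(j, h) = -9 + 9*h - 6*j/7 (v(j, h) = ((6*(-⅐))*j + 9*h) - 9 = (-6*j/7 + 9*h) - 9 = (9*h - 6*j/7) - 9 = -9 + 9*h - 6*j/7)
T(Y) = Y + Y² (T(Y) = Y² + Y = Y + Y²)
(16 + 14)*(T(o) + v(-2, -7)) = (16 + 14)*(-3*(1 - 3) + (-9 + 9*(-7) - 6/7*(-2))) = 30*(-3*(-2) + (-9 - 63 + 12/7)) = 30*(6 - 492/7) = 30*(-450/7) = -13500/7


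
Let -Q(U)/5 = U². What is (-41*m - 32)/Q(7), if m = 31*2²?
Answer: 5116/245 ≈ 20.882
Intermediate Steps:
m = 124 (m = 31*4 = 124)
Q(U) = -5*U²
(-41*m - 32)/Q(7) = (-41*124 - 32)/((-5*7²)) = (-5084 - 32)/((-5*49)) = -5116/(-245) = -5116*(-1/245) = 5116/245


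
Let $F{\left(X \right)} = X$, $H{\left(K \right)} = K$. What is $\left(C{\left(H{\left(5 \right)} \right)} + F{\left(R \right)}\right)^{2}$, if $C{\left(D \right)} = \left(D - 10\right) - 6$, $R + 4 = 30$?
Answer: $225$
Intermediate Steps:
$R = 26$ ($R = -4 + 30 = 26$)
$C{\left(D \right)} = -16 + D$ ($C{\left(D \right)} = \left(D - 10\right) - 6 = \left(-10 + D\right) - 6 = -16 + D$)
$\left(C{\left(H{\left(5 \right)} \right)} + F{\left(R \right)}\right)^{2} = \left(\left(-16 + 5\right) + 26\right)^{2} = \left(-11 + 26\right)^{2} = 15^{2} = 225$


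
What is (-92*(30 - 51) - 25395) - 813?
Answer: -24276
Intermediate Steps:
(-92*(30 - 51) - 25395) - 813 = (-92*(-21) - 25395) - 813 = (1932 - 25395) - 813 = -23463 - 813 = -24276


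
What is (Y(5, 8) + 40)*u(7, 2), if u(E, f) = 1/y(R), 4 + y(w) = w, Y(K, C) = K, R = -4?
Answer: -45/8 ≈ -5.6250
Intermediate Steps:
y(w) = -4 + w
u(E, f) = -⅛ (u(E, f) = 1/(-4 - 4) = 1/(-8) = -⅛)
(Y(5, 8) + 40)*u(7, 2) = (5 + 40)*(-⅛) = 45*(-⅛) = -45/8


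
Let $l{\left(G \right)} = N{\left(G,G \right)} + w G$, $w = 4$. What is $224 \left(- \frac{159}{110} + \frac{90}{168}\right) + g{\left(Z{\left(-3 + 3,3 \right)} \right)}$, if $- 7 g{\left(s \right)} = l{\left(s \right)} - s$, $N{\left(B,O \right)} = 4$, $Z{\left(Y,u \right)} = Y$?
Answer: $- \frac{78676}{385} \approx -204.35$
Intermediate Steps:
$l{\left(G \right)} = 4 + 4 G$
$g{\left(s \right)} = - \frac{4}{7} - \frac{3 s}{7}$ ($g{\left(s \right)} = - \frac{\left(4 + 4 s\right) - s}{7} = - \frac{4 + 3 s}{7} = - \frac{4}{7} - \frac{3 s}{7}$)
$224 \left(- \frac{159}{110} + \frac{90}{168}\right) + g{\left(Z{\left(-3 + 3,3 \right)} \right)} = 224 \left(- \frac{159}{110} + \frac{90}{168}\right) - \left(\frac{4}{7} + \frac{3 \left(-3 + 3\right)}{7}\right) = 224 \left(\left(-159\right) \frac{1}{110} + 90 \cdot \frac{1}{168}\right) - \frac{4}{7} = 224 \left(- \frac{159}{110} + \frac{15}{28}\right) + \left(- \frac{4}{7} + 0\right) = 224 \left(- \frac{1401}{1540}\right) - \frac{4}{7} = - \frac{11208}{55} - \frac{4}{7} = - \frac{78676}{385}$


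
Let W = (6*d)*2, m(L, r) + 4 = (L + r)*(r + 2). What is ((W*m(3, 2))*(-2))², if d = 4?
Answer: 2359296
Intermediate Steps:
m(L, r) = -4 + (2 + r)*(L + r) (m(L, r) = -4 + (L + r)*(r + 2) = -4 + (L + r)*(2 + r) = -4 + (2 + r)*(L + r))
W = 48 (W = (6*4)*2 = 24*2 = 48)
((W*m(3, 2))*(-2))² = ((48*(-4 + 2² + 2*3 + 2*2 + 3*2))*(-2))² = ((48*(-4 + 4 + 6 + 4 + 6))*(-2))² = ((48*16)*(-2))² = (768*(-2))² = (-1536)² = 2359296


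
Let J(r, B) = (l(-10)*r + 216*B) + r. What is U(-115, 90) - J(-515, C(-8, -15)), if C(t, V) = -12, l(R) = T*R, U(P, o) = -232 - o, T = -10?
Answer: 54285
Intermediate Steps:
l(R) = -10*R
J(r, B) = 101*r + 216*B (J(r, B) = ((-10*(-10))*r + 216*B) + r = (100*r + 216*B) + r = 101*r + 216*B)
U(-115, 90) - J(-515, C(-8, -15)) = (-232 - 1*90) - (101*(-515) + 216*(-12)) = (-232 - 90) - (-52015 - 2592) = -322 - 1*(-54607) = -322 + 54607 = 54285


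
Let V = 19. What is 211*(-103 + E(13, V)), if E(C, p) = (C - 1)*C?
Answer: 11183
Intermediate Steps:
E(C, p) = C*(-1 + C) (E(C, p) = (-1 + C)*C = C*(-1 + C))
211*(-103 + E(13, V)) = 211*(-103 + 13*(-1 + 13)) = 211*(-103 + 13*12) = 211*(-103 + 156) = 211*53 = 11183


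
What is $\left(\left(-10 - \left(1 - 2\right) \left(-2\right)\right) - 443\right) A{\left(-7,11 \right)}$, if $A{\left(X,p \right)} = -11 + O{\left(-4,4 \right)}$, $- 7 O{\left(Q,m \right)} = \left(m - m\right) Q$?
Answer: $5005$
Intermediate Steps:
$O{\left(Q,m \right)} = 0$ ($O{\left(Q,m \right)} = - \frac{\left(m - m\right) Q}{7} = - \frac{0 Q}{7} = \left(- \frac{1}{7}\right) 0 = 0$)
$A{\left(X,p \right)} = -11$ ($A{\left(X,p \right)} = -11 + 0 = -11$)
$\left(\left(-10 - \left(1 - 2\right) \left(-2\right)\right) - 443\right) A{\left(-7,11 \right)} = \left(\left(-10 - \left(1 - 2\right) \left(-2\right)\right) - 443\right) \left(-11\right) = \left(\left(-10 - \left(-1\right) \left(-2\right)\right) - 443\right) \left(-11\right) = \left(\left(-10 - 2\right) - 443\right) \left(-11\right) = \left(-12 - 443\right) \left(-11\right) = \left(-455\right) \left(-11\right) = 5005$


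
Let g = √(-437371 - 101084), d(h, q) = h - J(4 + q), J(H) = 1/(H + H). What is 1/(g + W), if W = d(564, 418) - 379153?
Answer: -269682574748/102099240171680569 - 712336*I*√538455/102099240171680569 ≈ -2.6414e-6 - 5.1196e-9*I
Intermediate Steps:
J(H) = 1/(2*H)
d(h, q) = h - 1/(2*(4 + q))
W = -319529117/844 (W = (-½ + 564*(4 + 418))/(4 + 418) - 379153 = (-½ + 564*422)/422 - 379153 = (-½ + 238008)/422 - 379153 = (1/422)*(476015/2) - 379153 = 476015/844 - 379153 = -319529117/844 ≈ -3.7859e+5)
g = I*√538455 (g = √(-538455) = I*√538455 ≈ 733.79*I)
1/(g + W) = 1/(I*√538455 - 319529117/844) = 1/(-319529117/844 + I*√538455)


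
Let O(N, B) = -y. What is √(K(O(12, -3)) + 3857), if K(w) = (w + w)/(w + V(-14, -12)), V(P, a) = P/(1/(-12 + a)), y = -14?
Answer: √96427/5 ≈ 62.105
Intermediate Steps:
O(N, B) = 14 (O(N, B) = -1*(-14) = 14)
V(P, a) = P*(-12 + a)
K(w) = 2*w/(336 + w) (K(w) = (w + w)/(w - 14*(-12 - 12)) = (2*w)/(w - 14*(-24)) = (2*w)/(w + 336) = (2*w)/(336 + w) = 2*w/(336 + w))
√(K(O(12, -3)) + 3857) = √(2*14/(336 + 14) + 3857) = √(2*14/350 + 3857) = √(2*14*(1/350) + 3857) = √(2/25 + 3857) = √(96427/25) = √96427/5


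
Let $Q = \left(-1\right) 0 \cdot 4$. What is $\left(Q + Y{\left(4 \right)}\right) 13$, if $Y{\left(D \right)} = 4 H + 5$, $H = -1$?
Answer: $13$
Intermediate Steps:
$Q = 0$ ($Q = 0 \cdot 4 = 0$)
$Y{\left(D \right)} = 1$ ($Y{\left(D \right)} = 4 \left(-1\right) + 5 = -4 + 5 = 1$)
$\left(Q + Y{\left(4 \right)}\right) 13 = \left(0 + 1\right) 13 = 1 \cdot 13 = 13$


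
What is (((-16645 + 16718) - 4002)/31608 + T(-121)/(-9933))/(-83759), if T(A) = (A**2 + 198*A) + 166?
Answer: -83406017/8765721756792 ≈ -9.5150e-6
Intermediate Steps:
T(A) = 166 + A**2 + 198*A
(((-16645 + 16718) - 4002)/31608 + T(-121)/(-9933))/(-83759) = (((-16645 + 16718) - 4002)/31608 + (166 + (-121)**2 + 198*(-121))/(-9933))/(-83759) = ((73 - 4002)*(1/31608) + (166 + 14641 - 23958)*(-1/9933))*(-1/83759) = (-3929*1/31608 - 9151*(-1/9933))*(-1/83759) = (-3929/31608 + 9151/9933)*(-1/83759) = (83406017/104654088)*(-1/83759) = -83406017/8765721756792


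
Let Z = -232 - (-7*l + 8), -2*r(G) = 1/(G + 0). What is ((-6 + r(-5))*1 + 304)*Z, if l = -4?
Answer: -399454/5 ≈ -79891.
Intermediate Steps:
r(G) = -1/(2*G) (r(G) = -1/(2*(G + 0)) = -1/(2*G))
Z = -268 (Z = -232 - (-7*(-4) + 8) = -232 - (28 + 8) = -232 - 1*36 = -232 - 36 = -268)
((-6 + r(-5))*1 + 304)*Z = ((-6 - ½/(-5))*1 + 304)*(-268) = ((-6 - ½*(-⅕))*1 + 304)*(-268) = ((-6 + ⅒)*1 + 304)*(-268) = (-59/10*1 + 304)*(-268) = (-59/10 + 304)*(-268) = (2981/10)*(-268) = -399454/5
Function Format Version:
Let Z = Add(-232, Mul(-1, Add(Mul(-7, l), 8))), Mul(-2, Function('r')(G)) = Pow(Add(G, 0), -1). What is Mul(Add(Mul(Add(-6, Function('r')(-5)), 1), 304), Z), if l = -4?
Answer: Rational(-399454, 5) ≈ -79891.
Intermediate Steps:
Function('r')(G) = Mul(Rational(-1, 2), Pow(G, -1)) (Function('r')(G) = Mul(Rational(-1, 2), Pow(Add(G, 0), -1)) = Mul(Rational(-1, 2), Pow(G, -1)))
Z = -268 (Z = Add(-232, Mul(-1, Add(Mul(-7, -4), 8))) = Add(-232, Mul(-1, Add(28, 8))) = Add(-232, Mul(-1, 36)) = Add(-232, -36) = -268)
Mul(Add(Mul(Add(-6, Function('r')(-5)), 1), 304), Z) = Mul(Add(Mul(Add(-6, Mul(Rational(-1, 2), Pow(-5, -1))), 1), 304), -268) = Mul(Add(Mul(Add(-6, Mul(Rational(-1, 2), Rational(-1, 5))), 1), 304), -268) = Mul(Add(Mul(Add(-6, Rational(1, 10)), 1), 304), -268) = Mul(Add(Mul(Rational(-59, 10), 1), 304), -268) = Mul(Add(Rational(-59, 10), 304), -268) = Mul(Rational(2981, 10), -268) = Rational(-399454, 5)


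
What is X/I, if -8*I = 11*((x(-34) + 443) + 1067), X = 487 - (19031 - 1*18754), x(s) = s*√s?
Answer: -634200/6378361 - 14280*I*√34/6378361 ≈ -0.09943 - 0.013054*I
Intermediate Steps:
x(s) = s^(3/2)
X = 210 (X = 487 - (19031 - 18754) = 487 - 1*277 = 487 - 277 = 210)
I = -8305/4 + 187*I*√34/4 (I = -11*(((-34)^(3/2) + 443) + 1067)/8 = -11*((-34*I*√34 + 443) + 1067)/8 = -11*((443 - 34*I*√34) + 1067)/8 = -11*(1510 - 34*I*√34)/8 = -(16610 - 374*I*√34)/8 = -8305/4 + 187*I*√34/4 ≈ -2076.3 + 272.6*I)
X/I = 210/(-8305/4 + 187*I*√34/4)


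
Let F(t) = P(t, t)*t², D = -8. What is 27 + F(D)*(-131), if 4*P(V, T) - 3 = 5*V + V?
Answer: 94347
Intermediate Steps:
P(V, T) = ¾ + 3*V/2 (P(V, T) = ¾ + (5*V + V)/4 = ¾ + (6*V)/4 = ¾ + 3*V/2)
F(t) = t²*(¾ + 3*t/2) (F(t) = (¾ + 3*t/2)*t² = t²*(¾ + 3*t/2))
27 + F(D)*(-131) = 27 + ((¾)*(-8)²*(1 + 2*(-8)))*(-131) = 27 + ((¾)*64*(1 - 16))*(-131) = 27 + ((¾)*64*(-15))*(-131) = 27 - 720*(-131) = 27 + 94320 = 94347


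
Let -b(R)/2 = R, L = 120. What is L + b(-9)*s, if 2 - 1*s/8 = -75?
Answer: 11208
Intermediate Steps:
s = 616 (s = 16 - 8*(-75) = 16 + 600 = 616)
b(R) = -2*R
L + b(-9)*s = 120 - 2*(-9)*616 = 120 + 18*616 = 120 + 11088 = 11208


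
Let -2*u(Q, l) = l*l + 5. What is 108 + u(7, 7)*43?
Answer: -1053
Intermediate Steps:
u(Q, l) = -5/2 - l²/2 (u(Q, l) = -(l*l + 5)/2 = -(l² + 5)/2 = -(5 + l²)/2 = -5/2 - l²/2)
108 + u(7, 7)*43 = 108 + (-5/2 - ½*7²)*43 = 108 + (-5/2 - ½*49)*43 = 108 + (-5/2 - 49/2)*43 = 108 - 27*43 = 108 - 1161 = -1053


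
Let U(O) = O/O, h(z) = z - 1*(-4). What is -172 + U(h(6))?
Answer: -171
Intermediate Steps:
h(z) = 4 + z (h(z) = z + 4 = 4 + z)
U(O) = 1
-172 + U(h(6)) = -172 + 1 = -171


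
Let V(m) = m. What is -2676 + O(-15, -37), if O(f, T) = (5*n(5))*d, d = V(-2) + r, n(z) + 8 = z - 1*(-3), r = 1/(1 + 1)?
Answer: -2676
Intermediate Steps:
r = ½ (r = 1/2 = ½ ≈ 0.50000)
n(z) = -5 + z (n(z) = -8 + (z - 1*(-3)) = -8 + (z + 3) = -8 + (3 + z) = -5 + z)
d = -3/2 (d = -2 + ½ = -3/2 ≈ -1.5000)
O(f, T) = 0 (O(f, T) = (5*(-5 + 5))*(-3/2) = (5*0)*(-3/2) = 0*(-3/2) = 0)
-2676 + O(-15, -37) = -2676 + 0 = -2676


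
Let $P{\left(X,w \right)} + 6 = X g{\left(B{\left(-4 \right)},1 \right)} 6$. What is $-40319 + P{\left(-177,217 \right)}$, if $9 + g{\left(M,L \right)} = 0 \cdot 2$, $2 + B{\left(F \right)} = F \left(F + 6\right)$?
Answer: $-30767$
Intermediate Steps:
$B{\left(F \right)} = -2 + F \left(6 + F\right)$ ($B{\left(F \right)} = -2 + F \left(F + 6\right) = -2 + F \left(6 + F\right)$)
$g{\left(M,L \right)} = -9$ ($g{\left(M,L \right)} = -9 + 0 \cdot 2 = -9 + 0 = -9$)
$P{\left(X,w \right)} = -6 - 54 X$ ($P{\left(X,w \right)} = -6 + X \left(-9\right) 6 = -6 + - 9 X 6 = -6 - 54 X$)
$-40319 + P{\left(-177,217 \right)} = -40319 - -9552 = -40319 + \left(-6 + 9558\right) = -40319 + 9552 = -30767$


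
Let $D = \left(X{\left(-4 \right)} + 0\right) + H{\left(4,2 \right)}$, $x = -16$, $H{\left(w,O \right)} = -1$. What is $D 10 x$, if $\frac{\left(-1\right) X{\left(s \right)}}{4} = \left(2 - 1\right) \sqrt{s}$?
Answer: $160 + 1280 i \approx 160.0 + 1280.0 i$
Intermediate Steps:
$X{\left(s \right)} = - 4 \sqrt{s}$ ($X{\left(s \right)} = - 4 \left(2 - 1\right) \sqrt{s} = - 4 \cdot 1 \sqrt{s} = - 4 \sqrt{s}$)
$D = -1 - 8 i$ ($D = \left(- 4 \sqrt{-4} + 0\right) - 1 = \left(- 4 \cdot 2 i + 0\right) - 1 = \left(- 8 i + 0\right) - 1 = - 8 i - 1 = -1 - 8 i \approx -1.0 - 8.0 i$)
$D 10 x = \left(-1 - 8 i\right) 10 \left(-16\right) = \left(-10 - 80 i\right) \left(-16\right) = 160 + 1280 i$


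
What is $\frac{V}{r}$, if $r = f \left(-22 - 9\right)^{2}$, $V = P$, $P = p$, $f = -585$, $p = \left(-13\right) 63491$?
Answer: $\frac{63491}{43245} \approx 1.4682$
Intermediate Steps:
$p = -825383$
$P = -825383$
$V = -825383$
$r = -562185$ ($r = - 585 \left(-22 - 9\right)^{2} = - 585 \left(-31\right)^{2} = \left(-585\right) 961 = -562185$)
$\frac{V}{r} = - \frac{825383}{-562185} = \left(-825383\right) \left(- \frac{1}{562185}\right) = \frac{63491}{43245}$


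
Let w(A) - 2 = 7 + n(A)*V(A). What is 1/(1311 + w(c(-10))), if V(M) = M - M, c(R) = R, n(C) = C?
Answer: 1/1320 ≈ 0.00075758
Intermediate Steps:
V(M) = 0
w(A) = 9 (w(A) = 2 + (7 + A*0) = 2 + (7 + 0) = 2 + 7 = 9)
1/(1311 + w(c(-10))) = 1/(1311 + 9) = 1/1320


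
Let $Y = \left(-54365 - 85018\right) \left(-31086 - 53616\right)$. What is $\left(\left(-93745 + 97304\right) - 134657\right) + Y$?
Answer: $11805887768$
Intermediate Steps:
$Y = 11806018866$ ($Y = \left(-139383\right) \left(-84702\right) = 11806018866$)
$\left(\left(-93745 + 97304\right) - 134657\right) + Y = \left(\left(-93745 + 97304\right) - 134657\right) + 11806018866 = \left(3559 - 134657\right) + 11806018866 = -131098 + 11806018866 = 11805887768$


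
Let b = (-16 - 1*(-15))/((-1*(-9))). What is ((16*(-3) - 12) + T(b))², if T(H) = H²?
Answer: 23609881/6561 ≈ 3598.5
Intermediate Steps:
b = -⅑ (b = (-16 + 15)/9 = -1*⅑ = -⅑ ≈ -0.11111)
((16*(-3) - 12) + T(b))² = ((16*(-3) - 12) + (-⅑)²)² = ((-48 - 12) + 1/81)² = (-60 + 1/81)² = (-4859/81)² = 23609881/6561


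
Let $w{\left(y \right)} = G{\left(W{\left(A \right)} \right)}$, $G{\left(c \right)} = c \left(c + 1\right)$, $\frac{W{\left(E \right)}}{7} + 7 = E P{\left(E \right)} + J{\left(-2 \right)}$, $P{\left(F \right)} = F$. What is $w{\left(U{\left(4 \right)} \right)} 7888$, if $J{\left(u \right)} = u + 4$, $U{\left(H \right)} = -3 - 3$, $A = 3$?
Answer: $6405056$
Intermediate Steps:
$U{\left(H \right)} = -6$ ($U{\left(H \right)} = -3 - 3 = -6$)
$J{\left(u \right)} = 4 + u$
$W{\left(E \right)} = -35 + 7 E^{2}$ ($W{\left(E \right)} = -49 + 7 \left(E E + \left(4 - 2\right)\right) = -49 + 7 \left(E^{2} + 2\right) = -49 + 7 \left(2 + E^{2}\right) = -49 + \left(14 + 7 E^{2}\right) = -35 + 7 E^{2}$)
$G{\left(c \right)} = c \left(1 + c\right)$
$w{\left(y \right)} = 812$ ($w{\left(y \right)} = \left(-35 + 7 \cdot 3^{2}\right) \left(1 - \left(35 - 7 \cdot 3^{2}\right)\right) = \left(-35 + 7 \cdot 9\right) \left(1 + \left(-35 + 7 \cdot 9\right)\right) = \left(-35 + 63\right) \left(1 + \left(-35 + 63\right)\right) = 28 \left(1 + 28\right) = 28 \cdot 29 = 812$)
$w{\left(U{\left(4 \right)} \right)} 7888 = 812 \cdot 7888 = 6405056$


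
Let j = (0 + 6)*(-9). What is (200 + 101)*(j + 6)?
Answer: -14448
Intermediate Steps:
j = -54 (j = 6*(-9) = -54)
(200 + 101)*(j + 6) = (200 + 101)*(-54 + 6) = 301*(-48) = -14448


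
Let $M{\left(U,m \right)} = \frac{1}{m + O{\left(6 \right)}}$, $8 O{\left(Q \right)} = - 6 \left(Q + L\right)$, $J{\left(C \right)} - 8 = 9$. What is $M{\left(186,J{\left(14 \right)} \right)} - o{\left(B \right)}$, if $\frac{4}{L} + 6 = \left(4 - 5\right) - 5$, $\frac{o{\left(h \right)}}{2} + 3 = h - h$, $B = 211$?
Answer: $\frac{310}{51} \approx 6.0784$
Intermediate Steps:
$o{\left(h \right)} = -6$ ($o{\left(h \right)} = -6 + 2 \left(h - h\right) = -6 + 2 \cdot 0 = -6 + 0 = -6$)
$L = - \frac{1}{3}$ ($L = \frac{4}{-6 + \left(\left(4 - 5\right) - 5\right)} = \frac{4}{-6 - 6} = \frac{4}{-12} = 4 \left(- \frac{1}{12}\right) = - \frac{1}{3} \approx -0.33333$)
$J{\left(C \right)} = 17$ ($J{\left(C \right)} = 8 + 9 = 17$)
$O{\left(Q \right)} = \frac{1}{4} - \frac{3 Q}{4}$ ($O{\left(Q \right)} = \frac{\left(-6\right) \left(Q - \frac{1}{3}\right)}{8} = \frac{\left(-6\right) \left(- \frac{1}{3} + Q\right)}{8} = \frac{2 - 6 Q}{8} = \frac{1}{4} - \frac{3 Q}{4}$)
$M{\left(U,m \right)} = \frac{1}{- \frac{17}{4} + m}$ ($M{\left(U,m \right)} = \frac{1}{m + \left(\frac{1}{4} - \frac{9}{2}\right)} = \frac{1}{m - \frac{17}{4}} = \frac{1}{- \frac{17}{4} + m}$)
$M{\left(186,J{\left(14 \right)} \right)} - o{\left(B \right)} = \frac{4}{-17 + 4 \cdot 17} - -6 = \frac{4}{-17 + 68} + 6 = \frac{4}{51} + 6 = \frac{310}{51}$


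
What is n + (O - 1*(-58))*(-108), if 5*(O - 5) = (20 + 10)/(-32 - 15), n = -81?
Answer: -322947/47 ≈ -6871.2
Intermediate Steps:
O = 229/47 (O = 5 + ((20 + 10)/(-32 - 15))/5 = 5 + (30/(-47))/5 = 5 + (30*(-1/47))/5 = 5 + (⅕)*(-30/47) = 5 - 6/47 = 229/47 ≈ 4.8723)
n + (O - 1*(-58))*(-108) = -81 + (229/47 - 1*(-58))*(-108) = -81 + (229/47 + 58)*(-108) = -81 + (2955/47)*(-108) = -81 - 319140/47 = -322947/47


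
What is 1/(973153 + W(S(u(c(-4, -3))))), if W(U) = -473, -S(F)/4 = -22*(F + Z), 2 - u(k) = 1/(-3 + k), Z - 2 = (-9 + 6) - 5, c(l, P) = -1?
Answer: 1/972680 ≈ 1.0281e-6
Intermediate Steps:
Z = -6 (Z = 2 + ((-9 + 6) - 5) = 2 + (-3 - 5) = 2 - 8 = -6)
u(k) = 2 - 1/(-3 + k)
S(F) = -528 + 88*F (S(F) = -(-88)*(F - 6) = -(-88)*(-6 + F) = -4*(132 - 22*F) = -528 + 88*F)
1/(973153 + W(S(u(c(-4, -3))))) = 1/(973153 - 473) = 1/972680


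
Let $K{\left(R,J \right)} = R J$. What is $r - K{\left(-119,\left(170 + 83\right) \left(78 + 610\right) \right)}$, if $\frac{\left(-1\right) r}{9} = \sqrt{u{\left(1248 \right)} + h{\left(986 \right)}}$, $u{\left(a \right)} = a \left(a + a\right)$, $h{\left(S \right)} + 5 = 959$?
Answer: $20713616 - 27 \sqrt{346218} \approx 2.0698 \cdot 10^{7}$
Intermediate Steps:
$h{\left(S \right)} = 954$ ($h{\left(S \right)} = -5 + 959 = 954$)
$u{\left(a \right)} = 2 a^{2}$ ($u{\left(a \right)} = a 2 a = 2 a^{2}$)
$K{\left(R,J \right)} = J R$
$r = - 27 \sqrt{346218}$ ($r = - 9 \sqrt{2 \cdot 1248^{2} + 954} = - 9 \sqrt{2 \cdot 1557504 + 954} = - 9 \sqrt{3115008 + 954} = - 9 \sqrt{3115962} = - 9 \cdot 3 \sqrt{346218} = - 27 \sqrt{346218} \approx -15887.0$)
$r - K{\left(-119,\left(170 + 83\right) \left(78 + 610\right) \right)} = - 27 \sqrt{346218} - \left(170 + 83\right) \left(78 + 610\right) \left(-119\right) = - 27 \sqrt{346218} - 253 \cdot 688 \left(-119\right) = - 27 \sqrt{346218} - 174064 \left(-119\right) = - 27 \sqrt{346218} - -20713616 = - 27 \sqrt{346218} + 20713616 = 20713616 - 27 \sqrt{346218}$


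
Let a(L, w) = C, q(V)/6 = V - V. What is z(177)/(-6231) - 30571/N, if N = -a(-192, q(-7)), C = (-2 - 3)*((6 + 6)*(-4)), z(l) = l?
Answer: 63481807/498480 ≈ 127.35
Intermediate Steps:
q(V) = 0 (q(V) = 6*(V - V) = 6*0 = 0)
C = 240 (C = -60*(-4) = -5*(-48) = 240)
a(L, w) = 240
N = -240 (N = -1*240 = -240)
z(177)/(-6231) - 30571/N = 177/(-6231) - 30571/(-240) = 177*(-1/6231) - 30571*(-1/240) = -59/2077 + 30571/240 = 63481807/498480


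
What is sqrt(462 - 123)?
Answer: sqrt(339) ≈ 18.412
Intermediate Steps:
sqrt(462 - 123) = sqrt(339)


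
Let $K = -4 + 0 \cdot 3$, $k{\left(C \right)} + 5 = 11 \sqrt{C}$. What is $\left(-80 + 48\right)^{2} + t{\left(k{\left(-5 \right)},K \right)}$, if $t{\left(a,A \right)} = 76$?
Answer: $1100$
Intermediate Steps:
$k{\left(C \right)} = -5 + 11 \sqrt{C}$
$K = -4$ ($K = -4 + 0 = -4$)
$\left(-80 + 48\right)^{2} + t{\left(k{\left(-5 \right)},K \right)} = \left(-80 + 48\right)^{2} + 76 = \left(-32\right)^{2} + 76 = 1024 + 76 = 1100$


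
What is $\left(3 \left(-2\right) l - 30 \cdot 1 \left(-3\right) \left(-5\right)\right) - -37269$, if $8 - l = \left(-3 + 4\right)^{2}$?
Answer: $36777$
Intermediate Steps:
$l = 7$ ($l = 8 - \left(-3 + 4\right)^{2} = 8 - 1^{2} = 8 - 1 = 7$)
$\left(3 \left(-2\right) l - 30 \cdot 1 \left(-3\right) \left(-5\right)\right) - -37269 = \left(3 \left(-2\right) 7 - 30 \cdot 1 \left(-3\right) \left(-5\right)\right) - -37269 = \left(\left(-6\right) 7 - 30 \left(\left(-3\right) \left(-5\right)\right)\right) + 37269 = \left(-42 - 450\right) + 37269 = -492 + 37269 = 36777$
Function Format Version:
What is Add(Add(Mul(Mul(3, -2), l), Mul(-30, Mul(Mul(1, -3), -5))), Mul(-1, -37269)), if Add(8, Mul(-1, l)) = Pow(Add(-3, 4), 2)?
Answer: 36777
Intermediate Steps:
l = 7 (l = Add(8, Mul(-1, Pow(Add(-3, 4), 2))) = Add(8, Mul(-1, Pow(1, 2))) = Add(8, Mul(-1, 1)) = Add(8, -1) = 7)
Add(Add(Mul(Mul(3, -2), l), Mul(-30, Mul(Mul(1, -3), -5))), Mul(-1, -37269)) = Add(Add(Mul(Mul(3, -2), 7), Mul(-30, Mul(Mul(1, -3), -5))), Mul(-1, -37269)) = Add(Add(Mul(-6, 7), Mul(-30, Mul(-3, -5))), 37269) = Add(Add(-42, Mul(-30, 15)), 37269) = Add(Add(-42, -450), 37269) = Add(-492, 37269) = 36777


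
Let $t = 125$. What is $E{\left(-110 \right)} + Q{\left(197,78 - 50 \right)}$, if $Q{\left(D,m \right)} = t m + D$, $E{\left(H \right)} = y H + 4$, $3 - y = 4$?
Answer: $3811$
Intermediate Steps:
$y = -1$ ($y = 3 - 4 = -1$)
$E{\left(H \right)} = 4 - H$ ($E{\left(H \right)} = - H + 4 = 4 - H$)
$Q{\left(D,m \right)} = D + 125 m$ ($Q{\left(D,m \right)} = 125 m + D = D + 125 m$)
$E{\left(-110 \right)} + Q{\left(197,78 - 50 \right)} = \left(4 - -110\right) + \left(197 + 125 \left(78 - 50\right)\right) = \left(4 + 110\right) + \left(197 + 125 \cdot 28\right) = 114 + \left(197 + 3500\right) = 114 + 3697 = 3811$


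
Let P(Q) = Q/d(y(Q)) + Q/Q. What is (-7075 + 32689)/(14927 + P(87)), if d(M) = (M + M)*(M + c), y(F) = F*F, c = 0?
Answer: 33733791684/19660265569 ≈ 1.7158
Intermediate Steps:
y(F) = F**2
d(M) = 2*M**2 (d(M) = (M + M)*(M + 0) = (2*M)*M = 2*M**2)
P(Q) = 1 + 1/(2*Q**3) (P(Q) = Q/((2*(Q**2)**2)) + Q/Q = Q/((2*Q**4)) + 1 = Q*(1/(2*Q**4)) + 1 = 1/(2*Q**3) + 1 = 1 + 1/(2*Q**3))
(-7075 + 32689)/(14927 + P(87)) = (-7075 + 32689)/(14927 + (1 + (1/2)/87**3)) = 25614/(14927 + (1 + (1/2)*(1/658503))) = 25614/(14927 + (1 + 1/1317006)) = 25614/(14927 + 1317007/1317006) = 25614/(19660265569/1317006) = 25614*(1317006/19660265569) = 33733791684/19660265569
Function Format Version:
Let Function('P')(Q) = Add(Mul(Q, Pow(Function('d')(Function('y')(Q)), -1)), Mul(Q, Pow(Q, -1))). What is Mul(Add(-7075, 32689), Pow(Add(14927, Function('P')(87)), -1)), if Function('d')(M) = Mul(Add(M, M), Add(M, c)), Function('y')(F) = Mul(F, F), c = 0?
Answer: Rational(33733791684, 19660265569) ≈ 1.7158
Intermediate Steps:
Function('y')(F) = Pow(F, 2)
Function('d')(M) = Mul(2, Pow(M, 2)) (Function('d')(M) = Mul(Add(M, M), Add(M, 0)) = Mul(Mul(2, M), M) = Mul(2, Pow(M, 2)))
Function('P')(Q) = Add(1, Mul(Rational(1, 2), Pow(Q, -3))) (Function('P')(Q) = Add(Mul(Q, Pow(Mul(2, Pow(Pow(Q, 2), 2)), -1)), Mul(Q, Pow(Q, -1))) = Add(Mul(Q, Pow(Mul(2, Pow(Q, 4)), -1)), 1) = Add(Mul(Q, Mul(Rational(1, 2), Pow(Q, -4))), 1) = Add(Mul(Rational(1, 2), Pow(Q, -3)), 1) = Add(1, Mul(Rational(1, 2), Pow(Q, -3))))
Mul(Add(-7075, 32689), Pow(Add(14927, Function('P')(87)), -1)) = Mul(Add(-7075, 32689), Pow(Add(14927, Add(1, Mul(Rational(1, 2), Pow(87, -3)))), -1)) = Mul(25614, Pow(Add(14927, Add(1, Mul(Rational(1, 2), Rational(1, 658503)))), -1)) = Mul(25614, Pow(Add(14927, Add(1, Rational(1, 1317006))), -1)) = Mul(25614, Pow(Add(14927, Rational(1317007, 1317006)), -1)) = Mul(25614, Pow(Rational(19660265569, 1317006), -1)) = Mul(25614, Rational(1317006, 19660265569)) = Rational(33733791684, 19660265569)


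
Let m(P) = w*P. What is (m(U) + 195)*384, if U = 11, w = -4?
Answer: 57984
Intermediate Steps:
m(P) = -4*P
(m(U) + 195)*384 = (-4*11 + 195)*384 = (-44 + 195)*384 = 151*384 = 57984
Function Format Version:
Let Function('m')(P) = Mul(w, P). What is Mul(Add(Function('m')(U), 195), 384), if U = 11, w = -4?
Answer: 57984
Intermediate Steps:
Function('m')(P) = Mul(-4, P)
Mul(Add(Function('m')(U), 195), 384) = Mul(Add(Mul(-4, 11), 195), 384) = Mul(Add(-44, 195), 384) = Mul(151, 384) = 57984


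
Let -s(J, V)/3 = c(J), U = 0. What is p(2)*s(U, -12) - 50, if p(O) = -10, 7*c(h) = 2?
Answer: -290/7 ≈ -41.429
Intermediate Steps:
c(h) = 2/7 (c(h) = (1/7)*2 = 2/7)
s(J, V) = -6/7 (s(J, V) = -3*2/7 = -6/7)
p(2)*s(U, -12) - 50 = -10*(-6/7) - 50 = 60/7 - 50 = -290/7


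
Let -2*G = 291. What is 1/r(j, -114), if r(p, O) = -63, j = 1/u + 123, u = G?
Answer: -1/63 ≈ -0.015873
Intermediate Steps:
G = -291/2 (G = -½*291 = -291/2 ≈ -145.50)
u = -291/2 ≈ -145.50
j = 35791/291 (j = 1/(-291/2) + 123 = -2/291 + 123 = 35791/291 ≈ 122.99)
1/r(j, -114) = 1/(-63) = -1/63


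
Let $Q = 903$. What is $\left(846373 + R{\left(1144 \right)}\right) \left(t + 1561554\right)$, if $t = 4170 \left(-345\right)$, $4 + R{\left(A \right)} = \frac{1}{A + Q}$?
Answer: $\frac{212933311646976}{2047} \approx 1.0402 \cdot 10^{11}$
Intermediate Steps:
$R{\left(A \right)} = -4 + \frac{1}{903 + A}$ ($R{\left(A \right)} = -4 + \frac{1}{A + 903} = -4 + \frac{1}{903 + A}$)
$t = -1438650$
$\left(846373 + R{\left(1144 \right)}\right) \left(t + 1561554\right) = \left(846373 + \frac{-3611 - 4576}{903 + 1144}\right) \left(-1438650 + 1561554\right) = \left(846373 + \frac{-3611 - 4576}{2047}\right) 122904 = \left(846373 + \frac{1}{2047} \left(-8187\right)\right) 122904 = \left(846373 - \frac{8187}{2047}\right) 122904 = \frac{1732517344}{2047} \cdot 122904 = \frac{212933311646976}{2047}$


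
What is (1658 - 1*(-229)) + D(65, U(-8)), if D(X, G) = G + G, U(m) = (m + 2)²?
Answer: 1959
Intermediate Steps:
U(m) = (2 + m)²
D(X, G) = 2*G
(1658 - 1*(-229)) + D(65, U(-8)) = (1658 - 1*(-229)) + 2*(2 - 8)² = (1658 + 229) + 2*(-6)² = 1887 + 2*36 = 1887 + 72 = 1959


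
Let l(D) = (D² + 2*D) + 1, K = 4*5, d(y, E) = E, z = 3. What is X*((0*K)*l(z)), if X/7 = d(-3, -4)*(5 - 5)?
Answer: 0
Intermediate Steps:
K = 20
X = 0 (X = 7*(-4*(5 - 5)) = 7*(-4*0) = 7*0 = 0)
l(D) = 1 + D² + 2*D
X*((0*K)*l(z)) = 0*((0*20)*(1 + 3² + 2*3)) = 0*(0*(1 + 9 + 6)) = 0*(0*16) = 0*0 = 0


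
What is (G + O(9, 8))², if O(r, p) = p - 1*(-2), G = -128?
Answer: 13924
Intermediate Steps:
O(r, p) = 2 + p (O(r, p) = p + 2 = 2 + p)
(G + O(9, 8))² = (-128 + (2 + 8))² = (-128 + 10)² = (-118)² = 13924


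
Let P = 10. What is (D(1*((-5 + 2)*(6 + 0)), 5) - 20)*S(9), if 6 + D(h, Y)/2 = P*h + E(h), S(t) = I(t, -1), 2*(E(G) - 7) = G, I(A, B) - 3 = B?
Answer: -792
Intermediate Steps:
I(A, B) = 3 + B
E(G) = 7 + G/2
S(t) = 2 (S(t) = 3 - 1 = 2)
D(h, Y) = 2 + 21*h (D(h, Y) = -12 + 2*(10*h + (7 + h/2)) = -12 + 2*(7 + 21*h/2) = -12 + (14 + 21*h) = 2 + 21*h)
(D(1*((-5 + 2)*(6 + 0)), 5) - 20)*S(9) = ((2 + 21*(1*((-5 + 2)*(6 + 0)))) - 20)*2 = ((2 + 21*(1*(-3*6))) - 20)*2 = ((2 + 21*(1*(-18))) - 20)*2 = ((2 + 21*(-18)) - 20)*2 = ((2 - 378) - 20)*2 = (-376 - 20)*2 = -396*2 = -792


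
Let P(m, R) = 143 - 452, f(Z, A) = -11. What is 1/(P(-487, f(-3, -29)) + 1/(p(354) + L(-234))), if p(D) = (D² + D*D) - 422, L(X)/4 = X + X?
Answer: -248338/76736441 ≈ -0.0032362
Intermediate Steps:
L(X) = 8*X (L(X) = 4*(X + X) = 4*(2*X) = 8*X)
P(m, R) = -309
p(D) = -422 + 2*D² (p(D) = (D² + D²) - 422 = 2*D² - 422 = -422 + 2*D²)
1/(P(-487, f(-3, -29)) + 1/(p(354) + L(-234))) = 1/(-309 + 1/((-422 + 2*354²) + 8*(-234))) = 1/(-309 + 1/((-422 + 2*125316) - 1872)) = 1/(-309 + 1/((-422 + 250632) - 1872)) = 1/(-309 + 1/(250210 - 1872)) = 1/(-309 + 1/248338) = 1/(-76736441/248338) = -248338/76736441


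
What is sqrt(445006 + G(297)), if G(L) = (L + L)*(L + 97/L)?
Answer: sqrt(621618) ≈ 788.43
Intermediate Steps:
G(L) = 2*L*(L + 97/L) (G(L) = (2*L)*(L + 97/L) = 2*L*(L + 97/L))
sqrt(445006 + G(297)) = sqrt(445006 + (194 + 2*297**2)) = sqrt(445006 + (194 + 2*88209)) = sqrt(445006 + (194 + 176418)) = sqrt(445006 + 176612) = sqrt(621618)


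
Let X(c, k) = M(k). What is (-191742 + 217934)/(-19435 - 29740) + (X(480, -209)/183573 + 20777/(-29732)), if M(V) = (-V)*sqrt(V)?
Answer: -1800449519/1462071100 + 209*I*sqrt(209)/183573 ≈ -1.2314 + 0.016459*I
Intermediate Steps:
M(V) = -V**(3/2)
X(c, k) = -k**(3/2)
(-191742 + 217934)/(-19435 - 29740) + (X(480, -209)/183573 + 20777/(-29732)) = (-191742 + 217934)/(-19435 - 29740) + (-(-209)**(3/2)/183573 + 20777/(-29732)) = 26192/(-49175) + (-(-209)*I*sqrt(209)*(1/183573) + 20777*(-1/29732)) = 26192*(-1/49175) + ((209*I*sqrt(209))*(1/183573) - 20777/29732) = -26192/49175 + (209*I*sqrt(209)/183573 - 20777/29732) = -26192/49175 + (-20777/29732 + 209*I*sqrt(209)/183573) = -1800449519/1462071100 + 209*I*sqrt(209)/183573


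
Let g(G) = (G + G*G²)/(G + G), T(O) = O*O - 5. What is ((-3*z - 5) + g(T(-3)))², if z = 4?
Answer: 289/4 ≈ 72.250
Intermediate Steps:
T(O) = -5 + O² (T(O) = O² - 5 = -5 + O²)
g(G) = (G + G³)/(2*G) (g(G) = (G + G³)/((2*G)) = (G + G³)*(1/(2*G)) = (G + G³)/(2*G))
((-3*z - 5) + g(T(-3)))² = ((-3*4 - 5) + (½ + (-5 + (-3)²)²/2))² = ((-12 - 5) + (½ + (-5 + 9)²/2))² = (-17 + (½ + (½)*4²))² = (-17 + (½ + (½)*16))² = (-17 + (½ + 8))² = (-17 + 17/2)² = (-17/2)² = 289/4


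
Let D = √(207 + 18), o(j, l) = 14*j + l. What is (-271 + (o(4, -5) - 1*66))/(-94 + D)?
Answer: 286/79 ≈ 3.6203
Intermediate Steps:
o(j, l) = l + 14*j
D = 15 (D = √225 = 15)
(-271 + (o(4, -5) - 1*66))/(-94 + D) = (-271 + ((-5 + 14*4) - 1*66))/(-94 + 15) = (-271 + ((-5 + 56) - 66))/(-79) = (-271 + (51 - 66))*(-1/79) = (-271 - 15)*(-1/79) = -286*(-1/79) = 286/79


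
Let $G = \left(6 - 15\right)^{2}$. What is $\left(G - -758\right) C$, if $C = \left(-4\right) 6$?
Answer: $-20136$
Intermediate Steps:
$C = -24$
$G = 81$ ($G = \left(-9\right)^{2} = 81$)
$\left(G - -758\right) C = \left(81 - -758\right) \left(-24\right) = \left(81 + 758\right) \left(-24\right) = 839 \left(-24\right) = -20136$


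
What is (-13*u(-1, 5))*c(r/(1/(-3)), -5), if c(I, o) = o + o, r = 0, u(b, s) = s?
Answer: 650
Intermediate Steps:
c(I, o) = 2*o
(-13*u(-1, 5))*c(r/(1/(-3)), -5) = (-13*5)*(2*(-5)) = -65*(-10) = 650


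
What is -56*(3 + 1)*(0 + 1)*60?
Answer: -13440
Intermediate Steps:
-56*(3 + 1)*(0 + 1)*60 = -224*60 = -13440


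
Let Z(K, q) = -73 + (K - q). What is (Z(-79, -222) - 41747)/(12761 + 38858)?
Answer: -41677/51619 ≈ -0.80740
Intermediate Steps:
Z(K, q) = -73 + K - q
(Z(-79, -222) - 41747)/(12761 + 38858) = ((-73 - 79 - 1*(-222)) - 41747)/(12761 + 38858) = ((-73 - 79 + 222) - 41747)/51619 = (70 - 41747)*(1/51619) = -41677*1/51619 = -41677/51619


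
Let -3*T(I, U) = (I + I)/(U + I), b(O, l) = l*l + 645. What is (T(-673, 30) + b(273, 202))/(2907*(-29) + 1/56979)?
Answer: -138051095325/280786446268 ≈ -0.49166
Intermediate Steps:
b(O, l) = 645 + l² (b(O, l) = l² + 645 = 645 + l²)
T(I, U) = -2*I/(3*(I + U)) (T(I, U) = -(I + I)/(3*(U + I)) = -2*I/(3*(I + U)))
(T(-673, 30) + b(273, 202))/(2907*(-29) + 1/56979) = (-2*(-673)/(3*(-673) + 3*30) + (645 + 202²))/(2907*(-29) + 1/56979) = (-2*(-673)/(-2019 + 90) + (645 + 40804))/(-84303 + 1/56979) = (-2*(-673)/(-1929) + 41449)/(-4803500636/56979) = (-2*(-673)*(-1/1929) + 41449)*(-56979/4803500636) = (-1346/1929 + 41449)*(-56979/4803500636) = (79953775/1929)*(-56979/4803500636) = -138051095325/280786446268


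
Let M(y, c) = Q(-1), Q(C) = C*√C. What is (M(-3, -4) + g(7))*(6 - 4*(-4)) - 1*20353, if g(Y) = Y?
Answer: -20199 - 22*I ≈ -20199.0 - 22.0*I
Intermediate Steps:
Q(C) = C^(3/2)
M(y, c) = -I (M(y, c) = (-1)^(3/2) = -I)
(M(-3, -4) + g(7))*(6 - 4*(-4)) - 1*20353 = (-I + 7)*(6 - 4*(-4)) - 1*20353 = (7 - I)*(6 + 16) - 20353 = (7 - I)*22 - 20353 = (154 - 22*I) - 20353 = -20199 - 22*I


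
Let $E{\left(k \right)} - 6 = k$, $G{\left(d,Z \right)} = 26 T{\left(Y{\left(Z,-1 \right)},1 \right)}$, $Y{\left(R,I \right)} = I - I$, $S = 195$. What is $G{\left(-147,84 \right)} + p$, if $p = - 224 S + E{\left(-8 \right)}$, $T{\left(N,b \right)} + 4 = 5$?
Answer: $-43656$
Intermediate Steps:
$Y{\left(R,I \right)} = 0$
$T{\left(N,b \right)} = 1$ ($T{\left(N,b \right)} = -4 + 5 = 1$)
$G{\left(d,Z \right)} = 26$ ($G{\left(d,Z \right)} = 26 \cdot 1 = 26$)
$E{\left(k \right)} = 6 + k$
$p = -43682$ ($p = \left(-224\right) 195 + \left(6 - 8\right) = -43680 - 2 = -43682$)
$G{\left(-147,84 \right)} + p = 26 - 43682 = -43656$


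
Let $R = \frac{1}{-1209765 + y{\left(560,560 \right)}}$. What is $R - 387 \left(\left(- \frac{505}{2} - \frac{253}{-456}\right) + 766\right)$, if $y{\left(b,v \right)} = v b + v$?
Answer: $- \frac{27081985545557}{136131960} \approx -1.9894 \cdot 10^{5}$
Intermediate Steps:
$y{\left(b,v \right)} = v + b v$ ($y{\left(b,v \right)} = b v + v = v + b v$)
$R = - \frac{1}{895605}$ ($R = \frac{1}{-1209765 + 560 \left(1 + 560\right)} = \frac{1}{-1209765 + 560 \cdot 561} = \frac{1}{-1209765 + 314160} = \frac{1}{-895605} = - \frac{1}{895605} \approx -1.1166 \cdot 10^{-6}$)
$R - 387 \left(\left(- \frac{505}{2} - \frac{253}{-456}\right) + 766\right) = - \frac{1}{895605} - 387 \left(\left(- \frac{505}{2} - \frac{253}{-456}\right) + 766\right) = - \frac{1}{895605} - 387 \left(\left(\left(-505\right) \frac{1}{2} - - \frac{253}{456}\right) + 766\right) = - \frac{1}{895605} - 387 \left(\left(- \frac{505}{2} + \frac{253}{456}\right) + 766\right) = - \frac{1}{895605} - 387 \left(- \frac{114887}{456} + 766\right) = - \frac{1}{895605} - 387 \cdot \frac{234409}{456} = - \frac{1}{895605} - \frac{30238761}{152} = - \frac{27081985545557}{136131960}$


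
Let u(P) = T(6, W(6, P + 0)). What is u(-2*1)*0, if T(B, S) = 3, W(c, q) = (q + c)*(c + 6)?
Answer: 0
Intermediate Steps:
W(c, q) = (6 + c)*(c + q) (W(c, q) = (c + q)*(6 + c) = (6 + c)*(c + q))
u(P) = 3
u(-2*1)*0 = 3*0 = 0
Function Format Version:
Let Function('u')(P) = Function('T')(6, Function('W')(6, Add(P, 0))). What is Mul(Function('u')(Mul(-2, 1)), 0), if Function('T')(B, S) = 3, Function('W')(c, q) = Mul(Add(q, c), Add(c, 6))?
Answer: 0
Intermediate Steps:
Function('W')(c, q) = Mul(Add(6, c), Add(c, q)) (Function('W')(c, q) = Mul(Add(c, q), Add(6, c)) = Mul(Add(6, c), Add(c, q)))
Function('u')(P) = 3
Mul(Function('u')(Mul(-2, 1)), 0) = Mul(3, 0) = 0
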